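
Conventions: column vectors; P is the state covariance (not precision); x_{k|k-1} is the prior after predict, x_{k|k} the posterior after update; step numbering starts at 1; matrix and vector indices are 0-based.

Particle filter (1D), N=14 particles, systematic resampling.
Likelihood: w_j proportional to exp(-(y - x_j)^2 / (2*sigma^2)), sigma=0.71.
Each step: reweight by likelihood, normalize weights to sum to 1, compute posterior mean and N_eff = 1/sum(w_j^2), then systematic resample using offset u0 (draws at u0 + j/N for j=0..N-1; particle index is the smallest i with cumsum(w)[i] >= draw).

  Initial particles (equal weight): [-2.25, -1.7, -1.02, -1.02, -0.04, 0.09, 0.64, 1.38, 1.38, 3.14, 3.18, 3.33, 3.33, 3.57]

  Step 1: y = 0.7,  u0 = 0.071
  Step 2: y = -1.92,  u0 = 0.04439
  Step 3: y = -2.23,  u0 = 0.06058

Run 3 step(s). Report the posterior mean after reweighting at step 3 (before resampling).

step 1: w=[0.0000, 0.0009, 0.0146, 0.0146, 0.1591, 0.1894, 0.2730, 0.1732, 0.1732, 0.0007, 0.0006, 0.0003, 0.0003, 0.0001]  mean=0.6385  Neff=5.0986  idx=[4, 4, 5, 5, 5, 6, 6, 6, 6, 7, 7, 8, 8, 11]
step 2: w=[0.2488, 0.2488, 0.1507, 0.1507, 0.1507, 0.0125, 0.0125, 0.0125, 0.0125, 0.0002, 0.0002, 0.0002, 0.0002, 0.0000]  mean=0.0536  Neff=5.1951  idx=[0, 0, 0, 1, 1, 1, 1, 2, 2, 3, 3, 4, 4, 6]
step 3: w=[0.0963, 0.0963, 0.0963, 0.0963, 0.0963, 0.0963, 0.0963, 0.0538, 0.0538, 0.0538, 0.0538, 0.0538, 0.0538, 0.0032]  mean=0.0041  Neff=12.1553  idx=[0, 1, 2, 2, 3, 4, 5, 5, 6, 7, 8, 10, 11, 12]

post_mean = 0.0041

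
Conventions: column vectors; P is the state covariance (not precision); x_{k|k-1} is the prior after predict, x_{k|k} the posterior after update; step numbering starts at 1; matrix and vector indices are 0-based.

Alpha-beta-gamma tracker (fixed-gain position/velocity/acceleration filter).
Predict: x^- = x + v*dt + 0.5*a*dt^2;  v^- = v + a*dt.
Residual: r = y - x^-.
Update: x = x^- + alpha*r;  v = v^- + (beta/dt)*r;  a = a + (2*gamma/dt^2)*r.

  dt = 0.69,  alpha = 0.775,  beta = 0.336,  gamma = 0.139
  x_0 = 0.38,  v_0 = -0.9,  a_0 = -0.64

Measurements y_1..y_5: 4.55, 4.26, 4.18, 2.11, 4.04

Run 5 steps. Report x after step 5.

step 1: x_pred=-0.3934  r=4.9434  x^+=3.4377  v^+=1.0656  a^+=2.2465
step 2: x_pred=4.7078  r=-0.4478  x^+=4.3608  v^+=2.3976  a^+=1.9850
step 3: x_pred=6.4876  r=-2.3076  x^+=4.6992  v^+=2.6436  a^+=0.6376
step 4: x_pred=6.6750  r=-4.5650  x^+=3.1371  v^+=0.8605  a^+=-2.0280
step 5: x_pred=3.2481  r=0.7919  x^+=3.8618  v^+=-0.1532  a^+=-1.5656

x_post = 3.8618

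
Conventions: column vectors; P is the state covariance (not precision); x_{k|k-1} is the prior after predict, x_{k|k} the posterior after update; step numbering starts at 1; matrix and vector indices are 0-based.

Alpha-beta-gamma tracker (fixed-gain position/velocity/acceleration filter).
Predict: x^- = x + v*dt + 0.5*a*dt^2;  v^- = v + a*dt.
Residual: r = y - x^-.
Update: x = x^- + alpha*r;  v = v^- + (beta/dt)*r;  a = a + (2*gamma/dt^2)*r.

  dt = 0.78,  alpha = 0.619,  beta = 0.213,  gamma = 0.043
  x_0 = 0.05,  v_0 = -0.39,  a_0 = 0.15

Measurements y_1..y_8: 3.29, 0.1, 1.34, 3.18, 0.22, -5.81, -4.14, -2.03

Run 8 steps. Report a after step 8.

a_post = -0.4866

step 1: x_pred=-0.2086  r=3.4986  x^+=1.9570  v^+=0.6824  a^+=0.6445
step 2: x_pred=2.6854  r=-2.5854  x^+=1.0850  v^+=0.4791  a^+=0.2791
step 3: x_pred=1.5436  r=-0.2036  x^+=1.4176  v^+=0.6412  a^+=0.2503
step 4: x_pred=1.9939  r=1.1861  x^+=2.7281  v^+=1.1603  a^+=0.4180
step 5: x_pred=3.7603  r=-3.5403  x^+=1.5688  v^+=0.5196  a^+=-0.0825
step 6: x_pred=1.9490  r=-7.7590  x^+=-2.8538  v^+=-1.6636  a^+=-1.1792
step 7: x_pred=-4.5101  r=0.3701  x^+=-4.2810  v^+=-2.4823  a^+=-1.1269
step 8: x_pred=-6.5600  r=4.5300  x^+=-3.7559  v^+=-2.1243  a^+=-0.4866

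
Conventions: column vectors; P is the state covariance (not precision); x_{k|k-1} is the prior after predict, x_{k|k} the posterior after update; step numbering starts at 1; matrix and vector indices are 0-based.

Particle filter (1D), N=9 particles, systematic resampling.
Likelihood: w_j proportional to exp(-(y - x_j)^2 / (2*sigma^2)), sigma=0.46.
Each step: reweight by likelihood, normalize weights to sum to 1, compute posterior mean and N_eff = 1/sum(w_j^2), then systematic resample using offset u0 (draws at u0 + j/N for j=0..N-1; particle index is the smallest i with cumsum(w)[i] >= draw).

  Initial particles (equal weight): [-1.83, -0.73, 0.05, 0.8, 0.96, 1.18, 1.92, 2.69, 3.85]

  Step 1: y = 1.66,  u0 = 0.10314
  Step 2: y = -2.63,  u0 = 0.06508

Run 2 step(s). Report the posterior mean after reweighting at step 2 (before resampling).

post_mean = 0.9646

step 1: w=[0.0000, 0.0000, 0.0011, 0.0869, 0.1567, 0.2894, 0.4252, 0.0407, 0.0000]  mean=1.4873  Neff=3.3520  idx=[4, 4, 5, 5, 6, 6, 6, 6, 7]
step 2: w=[0.4895, 0.4895, 0.0105, 0.0105, 0.0000, 0.0000, 0.0000, 0.0000, 0.0000]  mean=0.9646  Neff=2.0853  idx=[0, 0, 0, 0, 1, 1, 1, 1, 1]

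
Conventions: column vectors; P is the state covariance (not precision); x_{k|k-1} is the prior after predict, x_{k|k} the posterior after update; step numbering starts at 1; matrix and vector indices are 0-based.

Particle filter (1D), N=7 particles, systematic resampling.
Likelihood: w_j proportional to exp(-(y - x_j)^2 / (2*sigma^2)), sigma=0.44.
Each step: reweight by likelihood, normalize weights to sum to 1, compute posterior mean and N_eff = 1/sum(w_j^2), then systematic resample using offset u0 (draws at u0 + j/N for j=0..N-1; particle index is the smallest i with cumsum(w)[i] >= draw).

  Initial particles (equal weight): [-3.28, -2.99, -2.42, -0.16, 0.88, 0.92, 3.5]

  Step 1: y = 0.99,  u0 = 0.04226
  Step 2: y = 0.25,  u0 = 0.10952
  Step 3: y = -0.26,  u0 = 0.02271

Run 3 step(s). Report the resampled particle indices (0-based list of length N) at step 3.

resampled_idx = [0, 1, 1, 2, 3, 4, 6]

step 1: w=[0.0000, 0.0000, 0.0000, 0.0165, 0.4872, 0.4963, 0.0000]  mean=0.8827  Neff=2.0664  idx=[4, 4, 4, 4, 5, 5, 5]
step 2: w=[0.1510, 0.1510, 0.1510, 0.1510, 0.1320, 0.1320, 0.1320]  mean=0.8958  Neff=6.9699  idx=[0, 1, 2, 3, 4, 5, 6]
step 3: w=[0.1572, 0.1572, 0.1572, 0.1572, 0.1237, 0.1237, 0.1237]  mean=0.8948  Neff=6.9070  idx=[0, 1, 1, 2, 3, 4, 6]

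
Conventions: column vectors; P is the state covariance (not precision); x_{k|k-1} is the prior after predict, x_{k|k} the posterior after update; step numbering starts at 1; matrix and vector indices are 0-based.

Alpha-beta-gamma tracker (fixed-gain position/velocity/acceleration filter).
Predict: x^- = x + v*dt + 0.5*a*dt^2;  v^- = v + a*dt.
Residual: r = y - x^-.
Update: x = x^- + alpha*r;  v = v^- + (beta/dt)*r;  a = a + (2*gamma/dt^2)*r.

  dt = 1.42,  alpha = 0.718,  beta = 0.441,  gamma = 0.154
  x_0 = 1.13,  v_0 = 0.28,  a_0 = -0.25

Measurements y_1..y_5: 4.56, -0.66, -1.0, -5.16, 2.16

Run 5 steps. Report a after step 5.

step 1: x_pred=1.2755  r=3.2844  x^+=3.6338  v^+=0.9450  a^+=0.2517
step 2: x_pred=5.2295  r=-5.8895  x^+=1.0008  v^+=-0.5266  a^+=-0.6479
step 3: x_pred=-0.4002  r=-0.5998  x^+=-0.8309  v^+=-1.6329  a^+=-0.7395
step 4: x_pred=-3.8952  r=-1.2648  x^+=-4.8033  v^+=-3.0759  a^+=-0.9327
step 5: x_pred=-10.1114  r=12.2714  x^+=-1.3005  v^+=-0.5893  a^+=0.9417

a_post = 0.9417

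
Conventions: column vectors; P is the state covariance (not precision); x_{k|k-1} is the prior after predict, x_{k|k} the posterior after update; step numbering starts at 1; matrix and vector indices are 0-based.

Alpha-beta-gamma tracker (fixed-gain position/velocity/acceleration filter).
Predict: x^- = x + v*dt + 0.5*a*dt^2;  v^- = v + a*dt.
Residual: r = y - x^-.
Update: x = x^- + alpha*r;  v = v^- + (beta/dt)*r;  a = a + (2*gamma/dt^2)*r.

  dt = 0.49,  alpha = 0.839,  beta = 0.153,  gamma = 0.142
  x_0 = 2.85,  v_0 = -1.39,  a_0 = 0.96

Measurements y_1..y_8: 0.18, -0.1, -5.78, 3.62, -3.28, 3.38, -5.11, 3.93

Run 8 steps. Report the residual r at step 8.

step 1: x_pred=2.2841  r=-2.1041  x^+=0.5188  v^+=-1.5766  a^+=-1.5289
step 2: x_pred=-0.4373  r=0.3373  x^+=-0.1543  v^+=-2.2204  a^+=-1.1299
step 3: x_pred=-1.3780  r=-4.4020  x^+=-5.0713  v^+=-4.1486  a^+=-6.3368
step 4: x_pred=-7.8648  r=11.4848  x^+=1.7709  v^+=-3.6675  a^+=7.2479
step 5: x_pred=0.8440  r=-4.1240  x^+=-2.6160  v^+=-1.4038  a^+=2.3699
step 6: x_pred=-3.0194  r=6.3994  x^+=2.3497  v^+=1.7557  a^+=9.9394
step 7: x_pred=4.4032  r=-9.5132  x^+=-3.5784  v^+=3.6555  a^+=-1.3132
step 8: x_pred=-1.9448  r=5.8748  x^+=2.9842  v^+=4.8464  a^+=5.6357

resid = 5.8748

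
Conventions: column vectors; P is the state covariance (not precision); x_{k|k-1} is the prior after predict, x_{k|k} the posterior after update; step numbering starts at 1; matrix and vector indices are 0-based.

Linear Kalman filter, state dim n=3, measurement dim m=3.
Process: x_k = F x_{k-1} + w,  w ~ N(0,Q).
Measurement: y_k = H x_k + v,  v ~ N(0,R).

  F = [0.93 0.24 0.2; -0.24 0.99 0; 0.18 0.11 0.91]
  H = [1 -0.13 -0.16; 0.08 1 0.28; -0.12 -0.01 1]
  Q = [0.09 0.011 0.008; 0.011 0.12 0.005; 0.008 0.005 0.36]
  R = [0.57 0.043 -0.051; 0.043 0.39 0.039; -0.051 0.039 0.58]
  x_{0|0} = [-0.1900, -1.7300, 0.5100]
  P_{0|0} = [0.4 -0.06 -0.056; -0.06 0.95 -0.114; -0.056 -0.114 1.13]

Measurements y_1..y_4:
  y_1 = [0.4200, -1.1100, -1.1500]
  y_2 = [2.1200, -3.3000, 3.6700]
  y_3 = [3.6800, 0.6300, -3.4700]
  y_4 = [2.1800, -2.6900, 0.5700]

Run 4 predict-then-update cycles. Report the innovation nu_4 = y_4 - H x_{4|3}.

innov = [1.3236, -1.1565, 1.1525]

step 1: x^-=[-0.4899, -1.6671, 0.2396]  P^-=[0.4773 0.0758 0.2202; 0.0758 1.1026 -0.0084; 0.2202 -0.0084 1.2767]  S=[1.0081 0.0161 -0.0852; 0.0161 1.6131 0.3735; -0.0852 0.3735 1.8112]  K=[0.4353 0.0830 0.0929; -0.0917 0.7261 -0.1698; 0.0732 0.0692 0.6795]  nu=[0.7315, 0.5292, -1.4651]  x^+=[-0.2636, -1.1011, -0.6658]  P^+=[0.2595 0.0154 0.0662; 0.0154 0.2884 -0.0608; 0.0662 -0.0608 0.4004]
step 2: x^-=[-0.6426, -1.0268, -0.7744]  P^-=[0.3728 0.0197 0.1780; 0.0197 0.4103 -0.0417; 0.1780 -0.0417 0.7136]  S=[0.9042 0.0627 -0.0225; 0.0627 0.8464 0.1955; -0.0225 0.1955 1.2572]  K=[0.3759 0.0659 0.1023; -0.0678 0.5051 -0.1180; 0.0850 0.0724 0.5412]  nu=[2.5052, -2.0049, 4.3570]  x^+=[0.6130, -2.7237, 1.6517]  P^+=[0.2241 0.0084 0.0697; 0.0084 0.2006 -0.0423; 0.0697 -0.0423 0.3204]
step 3: x^-=[0.2467, -2.8436, 1.3138]  P^-=[0.3339 0.0042 0.1617; 0.0042 0.3256 -0.0349; 0.1617 -0.0349 0.6497]  S=[0.8717 0.0525 -0.0253; 0.0525 0.7570 0.1867; -0.0253 0.1867 1.1964]  K=[0.3525 0.0512 0.1011; -0.0673 0.4478 -0.1036; 0.0817 0.0783 0.5166]  nu=[3.2738, 3.0860, -4.7826]  x^+=[1.0755, -1.1866, -0.6479]  P^+=[0.2093 0.0034 0.0678; 0.0034 0.1778 -0.0370; 0.0678 -0.0370 0.3063]
step 4: x^-=[0.5859, -1.4329, -0.5266]  P^-=[0.3167 -0.0011 0.1549; -0.0011 0.3047 -0.0323; 0.1549 -0.0323 0.6375]  S=[0.8575 0.0468 -0.0286; 0.0468 0.7354 0.1865; -0.0286 0.1865 1.1856]  K=[0.3414 0.0448 0.0998; -0.0683 0.4315 -0.0992; 0.0792 0.0809 0.5115]  nu=[1.3236, -1.1565, 1.1525]  x^+=[1.1009, -2.1367, 0.0743]  P^+=[0.2023 0.0013 0.0665; 0.0013 0.1713 -0.0354; 0.0665 -0.0354 0.3034]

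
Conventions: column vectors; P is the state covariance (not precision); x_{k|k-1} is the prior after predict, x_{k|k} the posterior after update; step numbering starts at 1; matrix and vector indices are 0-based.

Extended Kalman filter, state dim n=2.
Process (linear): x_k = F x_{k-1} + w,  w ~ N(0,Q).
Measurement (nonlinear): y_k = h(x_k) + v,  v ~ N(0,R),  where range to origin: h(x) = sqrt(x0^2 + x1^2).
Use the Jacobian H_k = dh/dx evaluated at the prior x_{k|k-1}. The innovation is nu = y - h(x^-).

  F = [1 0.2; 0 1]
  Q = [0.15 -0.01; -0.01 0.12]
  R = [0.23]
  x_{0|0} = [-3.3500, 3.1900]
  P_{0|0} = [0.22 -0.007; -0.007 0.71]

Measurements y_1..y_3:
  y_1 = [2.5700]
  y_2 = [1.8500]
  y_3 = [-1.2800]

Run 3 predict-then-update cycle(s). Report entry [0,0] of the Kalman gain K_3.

K[0,0] = -0.2551

step 1: x^-=[-2.7120, 3.1900]  P^-=[0.3956 0.1250; 0.1250 0.8300]  H_jac=[-0.6477 0.7619]  S=[0.7544]  K=[-0.2134; 0.7309]  nu=[-1.6170]  x^+=[-2.3669, 2.0081]  P^+=[0.3612 0.2427; 0.2427 0.4270]
step 2: x^-=[-1.9653, 2.0081]  P^-=[0.6254 0.3181; 0.3181 0.5470]  H_jac=[-0.6994 0.7147]  S=[0.4973]  K=[-0.4225; 0.3387]  nu=[-0.9598]  x^+=[-1.5598, 1.6830]  P^+=[0.5366 0.3892; 0.3892 0.4899]
step 3: x^-=[-1.2232, 1.6830]  P^-=[0.8619 0.4772; 0.4772 0.6099]  H_jac=[-0.5879 0.8089]  S=[0.4731]  K=[-0.2551; 0.4498]  nu=[-3.3606]  x^+=[-0.3659, 0.1714]  P^+=[0.8311 0.5315; 0.5315 0.5142]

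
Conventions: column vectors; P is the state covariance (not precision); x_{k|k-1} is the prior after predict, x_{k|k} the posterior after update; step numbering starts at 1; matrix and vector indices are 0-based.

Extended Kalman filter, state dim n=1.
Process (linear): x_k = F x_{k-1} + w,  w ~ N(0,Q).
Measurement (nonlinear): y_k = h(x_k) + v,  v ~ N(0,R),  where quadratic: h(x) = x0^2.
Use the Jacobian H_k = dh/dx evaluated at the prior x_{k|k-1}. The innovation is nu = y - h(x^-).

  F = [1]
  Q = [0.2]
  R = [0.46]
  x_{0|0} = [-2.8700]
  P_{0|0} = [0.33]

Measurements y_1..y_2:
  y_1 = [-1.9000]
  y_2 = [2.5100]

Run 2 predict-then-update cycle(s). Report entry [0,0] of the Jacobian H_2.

step 1: x^-=[-2.8700]  P^-=[0.5300]  H_jac=[-5.7400]  S=[17.9222]  K=[-0.1697]  nu=[-10.1369]  x^+=[-1.1493]  P^+=[0.0136]
step 2: x^-=[-1.1493]  P^-=[0.2136]  H_jac=[-2.2986]  S=[1.5886]  K=[-0.3091]  nu=[1.1891]  x^+=[-1.5168]  P^+=[0.0619]

H_jac[0,0] = -2.2986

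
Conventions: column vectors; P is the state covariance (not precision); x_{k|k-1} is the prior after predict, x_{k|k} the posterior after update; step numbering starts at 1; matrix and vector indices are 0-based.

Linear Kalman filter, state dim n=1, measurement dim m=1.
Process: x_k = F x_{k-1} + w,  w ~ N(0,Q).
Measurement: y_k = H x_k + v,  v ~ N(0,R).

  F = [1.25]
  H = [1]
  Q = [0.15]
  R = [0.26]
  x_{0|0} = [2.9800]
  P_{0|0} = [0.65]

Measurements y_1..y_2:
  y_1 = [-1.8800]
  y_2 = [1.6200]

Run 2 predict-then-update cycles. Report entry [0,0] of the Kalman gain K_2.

K[0,0] = 0.6497

step 1: x^-=[3.7250]  P^-=[1.1656]  S=[1.4256]  K=[0.8176]  nu=[-5.6050]  x^+=[-0.8578]  P^+=[0.2126]
step 2: x^-=[-1.0722]  P^-=[0.4822]  S=[0.7422]  K=[0.6497]  nu=[2.6922]  x^+=[0.6768]  P^+=[0.1689]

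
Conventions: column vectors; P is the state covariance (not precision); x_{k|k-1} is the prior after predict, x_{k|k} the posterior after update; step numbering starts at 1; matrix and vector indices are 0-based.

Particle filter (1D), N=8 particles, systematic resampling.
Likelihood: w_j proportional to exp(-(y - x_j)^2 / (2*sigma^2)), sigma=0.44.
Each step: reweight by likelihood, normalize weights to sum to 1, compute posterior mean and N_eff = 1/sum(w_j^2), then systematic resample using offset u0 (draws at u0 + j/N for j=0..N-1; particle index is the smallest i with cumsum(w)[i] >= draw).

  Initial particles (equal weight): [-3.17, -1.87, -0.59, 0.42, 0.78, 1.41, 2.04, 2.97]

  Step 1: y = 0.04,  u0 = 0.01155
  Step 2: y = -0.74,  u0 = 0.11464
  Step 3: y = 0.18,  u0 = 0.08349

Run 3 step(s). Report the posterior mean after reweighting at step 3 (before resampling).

post_mean = -0.2236

step 1: w=[0.0000, 0.0001, 0.2763, 0.5304, 0.1872, 0.0060, 0.0000, 0.0000]  mean=0.2142  Neff=2.5464  idx=[2, 2, 2, 3, 3, 3, 3, 4]
step 2: w=[0.3191, 0.3191, 0.3191, 0.0105, 0.0105, 0.0105, 0.0105, 0.0009]  mean=-0.5465  Neff=3.2692  idx=[0, 0, 1, 1, 1, 2, 2, 6]
step 3: w=[0.0910, 0.0910, 0.0910, 0.0910, 0.0910, 0.0910, 0.0910, 0.3628]  mean=-0.2236  Neff=5.2742  idx=[0, 2, 3, 5, 6, 7, 7, 7]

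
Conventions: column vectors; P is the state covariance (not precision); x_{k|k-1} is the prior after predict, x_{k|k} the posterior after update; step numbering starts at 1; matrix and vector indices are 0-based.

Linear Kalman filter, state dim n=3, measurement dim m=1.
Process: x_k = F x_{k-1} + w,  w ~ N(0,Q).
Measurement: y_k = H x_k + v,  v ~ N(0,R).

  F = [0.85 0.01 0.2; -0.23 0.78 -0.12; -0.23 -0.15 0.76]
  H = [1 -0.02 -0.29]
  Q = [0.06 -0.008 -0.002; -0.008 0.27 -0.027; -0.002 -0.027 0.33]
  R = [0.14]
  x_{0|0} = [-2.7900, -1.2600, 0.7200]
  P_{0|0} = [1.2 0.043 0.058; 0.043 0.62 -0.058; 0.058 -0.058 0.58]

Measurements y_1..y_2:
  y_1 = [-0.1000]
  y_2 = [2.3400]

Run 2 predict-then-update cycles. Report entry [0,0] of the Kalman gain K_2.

step 1: x^-=[-2.2401, -0.4275, 1.3779]  P^-=[0.9705 -0.2408 -0.1189; -0.2408 0.7177 -0.1392; -0.1189 -0.1392 0.7384]  S=[1.2498]  K=[0.8079; -0.1719; -0.2642]  nu=[2.5311]  x^+=[-0.1951, -0.8626, 0.7092]  P^+=[0.1547 -0.0673 0.1479; -0.0673 0.6807 -0.1959; 0.1479 -0.1959 0.6511]
step 2: x^-=[-0.0326, -0.7130, 0.7133]  P^-=[0.2462 -0.1452 0.1676; -0.1452 0.7707 -0.2895; 0.1676 -0.2895 0.7179]  S=[0.3522]  K=[0.5694; -0.2177; -0.0989]  nu=[2.5652]  x^+=[1.4281, -1.2715, 0.4596]  P^+=[0.1320 -0.1016 0.1874; -0.1016 0.7540 -0.2971; 0.1874 -0.2971 0.7145]

K[0,0] = 0.5694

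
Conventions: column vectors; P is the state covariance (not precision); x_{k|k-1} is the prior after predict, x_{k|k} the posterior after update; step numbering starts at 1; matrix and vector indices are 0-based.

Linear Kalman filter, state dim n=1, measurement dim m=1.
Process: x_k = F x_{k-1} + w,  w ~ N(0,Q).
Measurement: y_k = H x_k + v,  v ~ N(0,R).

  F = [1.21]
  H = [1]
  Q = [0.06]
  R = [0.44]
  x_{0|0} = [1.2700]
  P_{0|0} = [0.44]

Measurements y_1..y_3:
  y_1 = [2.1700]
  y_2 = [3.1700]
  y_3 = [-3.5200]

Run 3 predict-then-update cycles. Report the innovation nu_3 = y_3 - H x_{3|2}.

innov = [-6.8574]

step 1: x^-=[1.5367]  P^-=[0.7042]  S=[1.1442]  K=[0.6155]  nu=[0.6333]  x^+=[1.9265]  P^+=[0.2708]
step 2: x^-=[2.3310]  P^-=[0.4565]  S=[0.8965]  K=[0.5092]  nu=[0.8390]  x^+=[2.7582]  P^+=[0.2240]
step 3: x^-=[3.3374]  P^-=[0.3880]  S=[0.8280]  K=[0.4686]  nu=[-6.8574]  x^+=[0.1240]  P^+=[0.2062]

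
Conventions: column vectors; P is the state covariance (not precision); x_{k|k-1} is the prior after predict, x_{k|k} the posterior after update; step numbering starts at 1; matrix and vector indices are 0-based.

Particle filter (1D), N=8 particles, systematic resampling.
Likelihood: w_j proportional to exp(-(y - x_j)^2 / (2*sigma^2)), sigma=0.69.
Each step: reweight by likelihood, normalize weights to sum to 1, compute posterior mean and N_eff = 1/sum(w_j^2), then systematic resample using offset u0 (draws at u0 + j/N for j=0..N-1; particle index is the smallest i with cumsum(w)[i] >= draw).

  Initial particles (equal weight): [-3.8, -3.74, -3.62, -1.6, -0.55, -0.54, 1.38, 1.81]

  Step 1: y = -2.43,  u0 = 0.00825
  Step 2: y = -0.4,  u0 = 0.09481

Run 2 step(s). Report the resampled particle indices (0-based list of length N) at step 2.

step 1: w=[0.1310, 0.1551, 0.2126, 0.4562, 0.0230, 0.0221, 0.0000, 0.0000]  mean=-2.6021  Neff=3.3833  idx=[0, 1, 1, 2, 3, 3, 3, 3]
step 2: w=[0.0000, 0.0000, 0.0000, 0.0000, 0.2500, 0.2500, 0.2500, 0.2500]  mean=-1.6001  Neff=4.0004  idx=[4, 4, 5, 5, 6, 6, 7, 7]

resampled_idx = [4, 4, 5, 5, 6, 6, 7, 7]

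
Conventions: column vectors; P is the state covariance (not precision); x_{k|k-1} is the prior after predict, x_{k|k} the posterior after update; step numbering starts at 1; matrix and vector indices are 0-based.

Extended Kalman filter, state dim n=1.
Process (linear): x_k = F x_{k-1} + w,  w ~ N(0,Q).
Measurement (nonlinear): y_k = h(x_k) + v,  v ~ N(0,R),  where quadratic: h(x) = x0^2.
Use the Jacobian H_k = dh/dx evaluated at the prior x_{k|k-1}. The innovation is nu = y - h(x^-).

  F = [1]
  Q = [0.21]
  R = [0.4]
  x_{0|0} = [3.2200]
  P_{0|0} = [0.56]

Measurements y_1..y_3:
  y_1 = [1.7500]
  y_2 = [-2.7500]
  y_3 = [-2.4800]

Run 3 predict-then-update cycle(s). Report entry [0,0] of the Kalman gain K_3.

step 1: x^-=[3.2200]  P^-=[0.7700]  H_jac=[6.4400]  S=[32.3347]  K=[0.1534]  nu=[-8.6184]  x^+=[1.8983]  P^+=[0.0095]
step 2: x^-=[1.8983]  P^-=[0.2195]  H_jac=[3.7966]  S=[3.5643]  K=[0.2338]  nu=[-6.3535]  x^+=[0.4126]  P^+=[0.0246]
step 3: x^-=[0.4126]  P^-=[0.2346]  H_jac=[0.8252]  S=[0.5598]  K=[0.3459]  nu=[-2.6503]  x^+=[-0.5041]  P^+=[0.1677]

K[0,0] = 0.3459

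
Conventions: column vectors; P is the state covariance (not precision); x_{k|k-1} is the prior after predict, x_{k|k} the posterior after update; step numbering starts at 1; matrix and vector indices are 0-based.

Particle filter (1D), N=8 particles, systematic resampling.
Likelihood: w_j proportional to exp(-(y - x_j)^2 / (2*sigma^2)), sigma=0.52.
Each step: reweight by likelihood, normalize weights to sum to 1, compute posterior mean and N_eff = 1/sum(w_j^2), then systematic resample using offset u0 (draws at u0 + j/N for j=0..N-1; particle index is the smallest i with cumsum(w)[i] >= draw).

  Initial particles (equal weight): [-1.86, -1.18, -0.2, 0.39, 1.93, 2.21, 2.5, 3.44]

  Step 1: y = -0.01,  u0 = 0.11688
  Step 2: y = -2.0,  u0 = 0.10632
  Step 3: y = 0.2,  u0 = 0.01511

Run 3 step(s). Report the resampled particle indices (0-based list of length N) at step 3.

step 1: w=[0.0010, 0.0452, 0.5310, 0.4223, 0.0005, 0.0001, 0.0000, 0.0000]  mean=0.0045  Neff=2.1633  idx=[2, 2, 2, 2, 3, 3, 3, 3]
step 2: w=[0.2474, 0.2474, 0.2474, 0.2474, 0.0026, 0.0026, 0.0026, 0.0026]  mean=-0.1940  Neff=4.0828  idx=[0, 0, 1, 1, 2, 2, 3, 3]
step 3: w=[0.1250, 0.1250, 0.1250, 0.1250, 0.1250, 0.1250, 0.1250, 0.1250]  mean=-0.2000  Neff=8.0000  idx=[0, 1, 2, 3, 4, 5, 6, 7]

resampled_idx = [0, 1, 2, 3, 4, 5, 6, 7]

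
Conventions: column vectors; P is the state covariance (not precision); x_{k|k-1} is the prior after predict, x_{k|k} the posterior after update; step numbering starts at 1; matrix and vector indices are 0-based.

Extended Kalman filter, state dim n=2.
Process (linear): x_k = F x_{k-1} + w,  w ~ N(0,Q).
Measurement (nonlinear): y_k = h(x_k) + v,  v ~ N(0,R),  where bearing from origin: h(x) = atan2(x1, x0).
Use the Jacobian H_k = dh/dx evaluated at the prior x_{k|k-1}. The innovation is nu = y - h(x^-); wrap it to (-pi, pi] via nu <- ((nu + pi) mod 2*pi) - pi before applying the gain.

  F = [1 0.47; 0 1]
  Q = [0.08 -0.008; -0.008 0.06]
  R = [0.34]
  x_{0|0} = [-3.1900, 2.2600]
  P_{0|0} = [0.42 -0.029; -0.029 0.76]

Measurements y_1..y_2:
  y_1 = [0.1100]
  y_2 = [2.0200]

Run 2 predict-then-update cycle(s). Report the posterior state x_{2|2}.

step 1: x^-=[-2.1278, 2.2600]  P^-=[0.6406 0.3202; 0.3202 0.8200]  H_jac=[-0.2346 -0.2208]  S=[0.4484]  K=[-0.4928; -0.5713]  nu=[-2.2161]  x^+=[-1.0357, 3.5261]  P^+=[0.5317 0.1939; 0.1939 0.6736]
step 2: x^-=[0.6216, 3.5261]  P^-=[0.9428 0.5026; 0.5026 0.7336]  H_jac=[-0.2751 0.0485]  S=[0.3996]  K=[-0.5879; -0.2569]  nu=[0.6237]  x^+=[0.2549, 3.3659]  P^+=[0.8047 0.4422; 0.4422 0.7073]

x_post = [0.2549, 3.3659]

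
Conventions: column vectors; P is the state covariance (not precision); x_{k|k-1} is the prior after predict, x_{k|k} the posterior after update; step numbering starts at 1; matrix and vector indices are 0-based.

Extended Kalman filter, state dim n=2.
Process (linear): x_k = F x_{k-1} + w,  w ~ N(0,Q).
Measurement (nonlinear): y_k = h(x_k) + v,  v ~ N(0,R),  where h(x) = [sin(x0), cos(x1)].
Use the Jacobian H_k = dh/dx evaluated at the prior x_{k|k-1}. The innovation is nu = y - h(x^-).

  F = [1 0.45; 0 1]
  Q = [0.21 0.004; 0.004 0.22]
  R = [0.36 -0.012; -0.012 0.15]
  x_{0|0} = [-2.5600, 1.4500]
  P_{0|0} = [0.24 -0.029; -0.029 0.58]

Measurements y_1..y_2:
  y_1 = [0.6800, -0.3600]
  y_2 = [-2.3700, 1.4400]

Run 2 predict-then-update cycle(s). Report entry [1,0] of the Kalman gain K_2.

step 1: x^-=[-1.9075, 1.4500]  P^-=[0.5413 0.2360; 0.2360 0.8000]  H_jac=[-0.3304 0.0000; 0.0000 -0.9927]  S=[0.4191 0.0654; 0.0654 0.9384]  K=[-0.3921 -0.2223; -0.0546 -0.8425]  nu=[1.6238, -0.4805]  x^+=[-2.4373, 1.7662]  P^+=[0.4191 0.0289; 0.0289 0.1266]
step 2: x^-=[-1.6425, 1.7662]  P^-=[0.6808 0.0898; 0.0898 0.3466]  H_jac=[-0.0717 0.0000; 0.0000 -0.9810]  S=[0.3635 -0.0057; -0.0057 0.4836]  K=[-0.1371 -0.1839; -0.0287 -0.7035]  nu=[-1.3726, 1.6342]  x^+=[-1.7548, 0.6559]  P^+=[0.6579 0.0264; 0.0264 0.1072]

K[1,0] = -0.0287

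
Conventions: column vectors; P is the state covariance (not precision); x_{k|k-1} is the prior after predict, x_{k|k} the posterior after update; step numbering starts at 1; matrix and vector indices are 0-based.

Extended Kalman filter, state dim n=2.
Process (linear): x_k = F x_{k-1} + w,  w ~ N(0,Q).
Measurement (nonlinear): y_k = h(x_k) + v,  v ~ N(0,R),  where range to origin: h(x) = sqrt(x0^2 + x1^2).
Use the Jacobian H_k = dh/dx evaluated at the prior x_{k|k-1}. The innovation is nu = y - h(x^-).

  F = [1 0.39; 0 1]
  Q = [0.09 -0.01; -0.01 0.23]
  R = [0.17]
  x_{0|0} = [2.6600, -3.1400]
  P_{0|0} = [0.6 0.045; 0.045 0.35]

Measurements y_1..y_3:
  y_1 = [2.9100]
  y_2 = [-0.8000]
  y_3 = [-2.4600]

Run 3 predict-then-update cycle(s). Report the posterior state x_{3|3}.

x_post = [-1.9219, -0.6819]

step 1: x^-=[1.4354, -3.1400]  P^-=[0.7783 0.1715; 0.1715 0.5800]  H_jac=[0.4158 -0.9095]  S=[0.6546]  K=[0.2561; -0.6969]  nu=[-0.5425]  x^+=[1.2965, -2.7619]  P^+=[0.7354 0.2883; 0.2883 0.2621]
step 2: x^-=[0.2193, -2.7619]  P^-=[1.0902 0.3805; 0.3805 0.4921]  H_jac=[0.0792 -0.9969]  S=[0.6058]  K=[-0.4837; -0.7600]  nu=[-3.5706]  x^+=[1.9466, -0.0481]  P^+=[0.9484 0.1578; 0.1578 0.1421]
step 3: x^-=[1.9278, -0.0481]  P^-=[1.1831 0.2032; 0.2032 0.3721]  H_jac=[0.9997 -0.0249]  S=[1.3425]  K=[0.8772; 0.1444]  nu=[-4.3884]  x^+=[-1.9219, -0.6819]  P^+=[0.1500 0.0331; 0.0331 0.3441]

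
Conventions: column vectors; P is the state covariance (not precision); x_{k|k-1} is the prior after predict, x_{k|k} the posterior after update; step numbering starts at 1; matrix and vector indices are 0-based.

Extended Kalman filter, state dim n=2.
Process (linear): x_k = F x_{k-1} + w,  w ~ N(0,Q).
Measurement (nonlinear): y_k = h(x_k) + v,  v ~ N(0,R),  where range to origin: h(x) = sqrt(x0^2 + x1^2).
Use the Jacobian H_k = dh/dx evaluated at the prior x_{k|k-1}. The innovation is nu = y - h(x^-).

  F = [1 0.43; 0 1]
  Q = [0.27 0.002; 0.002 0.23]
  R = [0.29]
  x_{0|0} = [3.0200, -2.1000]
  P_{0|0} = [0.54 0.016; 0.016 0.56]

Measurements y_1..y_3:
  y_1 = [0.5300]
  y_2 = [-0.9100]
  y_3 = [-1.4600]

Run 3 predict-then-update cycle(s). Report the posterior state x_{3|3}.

step 1: x^-=[2.1170, -2.1000]  P^-=[0.9273 0.2588; 0.2588 0.7900]  H_jac=[0.7100 -0.7043]  S=[0.8904]  K=[0.5347; -0.4185]  nu=[-2.4519]  x^+=[0.8060, -1.0739]  P^+=[0.6728 0.4580; 0.4580 0.6341]
step 2: x^-=[0.3442, -1.0739]  P^-=[1.4539 0.7327; 0.7327 0.8641]  H_jac=[0.3053 -0.9523]  S=[0.7831]  K=[-0.3242; -0.7652]  nu=[-2.0378]  x^+=[1.0050, 0.4853]  P^+=[1.3716 0.5384; 0.5384 0.4056]
step 3: x^-=[1.2136, 0.4853]  P^-=[2.1796 0.7148; 0.7148 0.6356]  H_jac=[0.9285 0.3713]  S=[2.7496]  K=[0.8326; 0.3272]  nu=[-2.7671]  x^+=[-1.0901, -0.4201]  P^+=[0.2737 -0.0342; -0.0342 0.3412]

x_post = [-1.0901, -0.4201]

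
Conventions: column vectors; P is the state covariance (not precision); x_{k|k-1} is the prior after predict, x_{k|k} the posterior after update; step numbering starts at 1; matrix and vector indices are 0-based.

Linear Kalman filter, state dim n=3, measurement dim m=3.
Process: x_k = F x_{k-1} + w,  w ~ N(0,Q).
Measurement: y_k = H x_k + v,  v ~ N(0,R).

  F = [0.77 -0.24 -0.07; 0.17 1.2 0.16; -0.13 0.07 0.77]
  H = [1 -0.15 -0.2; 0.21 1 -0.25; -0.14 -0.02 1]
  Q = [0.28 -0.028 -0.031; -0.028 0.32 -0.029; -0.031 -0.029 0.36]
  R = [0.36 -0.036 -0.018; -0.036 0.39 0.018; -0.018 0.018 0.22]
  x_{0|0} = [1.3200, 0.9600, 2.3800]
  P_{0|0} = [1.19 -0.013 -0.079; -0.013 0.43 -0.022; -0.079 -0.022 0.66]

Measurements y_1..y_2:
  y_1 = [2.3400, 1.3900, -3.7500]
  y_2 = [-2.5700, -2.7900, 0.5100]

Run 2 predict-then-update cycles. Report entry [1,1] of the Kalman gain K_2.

step 1: x^-=[0.6194, 1.7572, 1.7282]  P^-=[1.0261 -0.0210 -0.2374; -0.0210 0.9724 0.0347; -0.2374 0.0347 0.7872]  S=[1.5429 0.1163 -0.5653; 0.1163 1.4556 -0.2486; -0.5653 -0.2486 1.0927]  K=[0.7049 0.1257 0.0450; -0.1247 0.6876 0.1086; 0.0191 -0.0180 0.7560]  nu=[2.3298, -0.0652, -5.3563]  x^+=[2.0127, 0.8400, -2.2756]  P^+=[0.2523 -0.0199 0.0344; -0.0199 0.2892 0.0415; 0.0344 0.0415 0.1713]
step 2: x^-=[1.5075, 0.9860, -1.9551]  P^-=[0.4521 -0.0990 -0.0592; -0.0990 0.7578 0.0563; -0.0592 0.0563 0.4652]  S=[0.9046 -0.1192 -0.2413; -0.1192 1.1332 -0.0704; -0.2413 -0.0704 0.7081]  K=[0.5442 0.0681 0.0220; -0.1400 0.6289 0.0925; -0.0037 -0.0231 0.6635]  nu=[-4.3206, -4.5814, 2.6958]  x^+=[-1.0964, -1.0409, -0.0445]  P^+=[0.1935 -0.0276 0.0228; -0.0276 0.2667 0.0357; 0.0228 0.0357 0.1495]

K[1,1] = 0.6289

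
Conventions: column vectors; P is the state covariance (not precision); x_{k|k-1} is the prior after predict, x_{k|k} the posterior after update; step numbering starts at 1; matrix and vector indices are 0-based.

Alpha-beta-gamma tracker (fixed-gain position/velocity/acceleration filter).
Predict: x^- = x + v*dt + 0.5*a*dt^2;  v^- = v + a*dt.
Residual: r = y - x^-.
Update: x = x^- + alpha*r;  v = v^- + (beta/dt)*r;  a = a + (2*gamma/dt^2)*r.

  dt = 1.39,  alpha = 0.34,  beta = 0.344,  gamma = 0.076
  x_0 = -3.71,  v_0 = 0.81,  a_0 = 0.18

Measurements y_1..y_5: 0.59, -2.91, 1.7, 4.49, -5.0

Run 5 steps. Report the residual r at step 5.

step 1: x_pred=-2.4102  r=3.0002  x^+=-1.3901  v^+=1.8027  a^+=0.4160
step 2: x_pred=1.5175  r=-4.4275  x^+=0.0122  v^+=1.2852  a^+=0.0677
step 3: x_pred=1.8641  r=-0.1641  x^+=1.8083  v^+=1.3388  a^+=0.0548
step 4: x_pred=3.7221  r=0.7679  x^+=3.9832  v^+=1.6050  a^+=0.1152
step 5: x_pred=6.3254  r=-11.3254  x^+=2.4748  v^+=-1.0377  a^+=-0.7758

resid = -11.3254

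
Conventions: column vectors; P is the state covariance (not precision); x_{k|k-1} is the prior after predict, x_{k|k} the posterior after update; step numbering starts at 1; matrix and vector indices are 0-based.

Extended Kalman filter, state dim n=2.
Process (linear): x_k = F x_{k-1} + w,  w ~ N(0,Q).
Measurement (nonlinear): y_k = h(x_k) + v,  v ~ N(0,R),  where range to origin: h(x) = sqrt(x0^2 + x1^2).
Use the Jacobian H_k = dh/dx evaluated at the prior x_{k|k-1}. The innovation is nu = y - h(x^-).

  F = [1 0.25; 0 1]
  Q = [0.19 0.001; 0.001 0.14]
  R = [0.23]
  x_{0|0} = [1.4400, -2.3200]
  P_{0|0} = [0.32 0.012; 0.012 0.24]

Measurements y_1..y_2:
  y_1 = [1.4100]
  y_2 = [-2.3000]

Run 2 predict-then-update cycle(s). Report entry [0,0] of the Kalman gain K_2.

step 1: x^-=[0.8600, -2.3200]  P^-=[0.5310 0.0730; 0.0730 0.3800]  H_jac=[0.3476 -0.9377]  S=[0.5807]  K=[0.2000; -0.5699]  nu=[-1.0643]  x^+=[0.6472, -1.7134]  P^+=[0.5078 0.1392; 0.1392 0.1914]
step 2: x^-=[0.2188, -1.7134]  P^-=[0.7793 0.1880; 0.1880 0.3314]  H_jac=[0.1267 -0.9919]  S=[0.5213]  K=[-0.1684; -0.5849]  nu=[-4.0274]  x^+=[0.8970, 0.6420]  P^+=[0.7645 0.1367; 0.1367 0.1531]

K[0,0] = -0.1684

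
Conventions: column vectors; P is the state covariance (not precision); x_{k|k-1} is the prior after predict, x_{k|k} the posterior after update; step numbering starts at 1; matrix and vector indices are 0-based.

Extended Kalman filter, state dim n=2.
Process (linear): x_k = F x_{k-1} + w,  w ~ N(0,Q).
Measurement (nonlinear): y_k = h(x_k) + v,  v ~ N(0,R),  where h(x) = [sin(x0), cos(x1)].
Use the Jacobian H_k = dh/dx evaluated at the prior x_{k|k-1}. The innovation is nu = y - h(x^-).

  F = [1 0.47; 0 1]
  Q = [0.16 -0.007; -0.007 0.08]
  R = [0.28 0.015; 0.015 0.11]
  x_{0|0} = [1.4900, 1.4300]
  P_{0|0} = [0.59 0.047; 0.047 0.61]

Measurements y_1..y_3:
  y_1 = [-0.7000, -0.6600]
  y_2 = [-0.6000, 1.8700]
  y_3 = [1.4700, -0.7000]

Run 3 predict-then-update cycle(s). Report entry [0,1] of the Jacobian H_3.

H_jac[0,1] = 0.0000

step 1: x^-=[2.1621, 1.4300]  P^-=[0.9289 0.3267; 0.3267 0.6900]  H_jac=[-0.5574 0.0000; 0.0000 -0.9901]  S=[0.5687 0.1953; 0.1953 0.7864]  K=[-0.8411 -0.2024; -0.0239 -0.8628]  nu=[-1.5302, -0.8003]  x^+=[3.6111, 2.1571]  P^+=[0.4279 0.0352; 0.0352 0.0962]
step 2: x^-=[4.6250, 2.1571]  P^-=[0.6423 0.0735; 0.0735 0.1762]  H_jac=[-0.0873 0.0000; 0.0000 -0.8330]  S=[0.2849 0.0203; 0.0203 0.2323]  K=[-0.1791 -0.2477; 0.0228 -0.6340]  nu=[0.3962, 2.4233]  x^+=[3.9537, 0.6299]  P^+=[0.6171 0.0359; 0.0359 0.0833]
step 3: x^-=[4.2497, 0.6299]  P^-=[0.8293 0.0681; 0.0681 0.1633]  H_jac=[-0.4463 0.0000; 0.0000 -0.5890]  S=[0.4452 0.0329; 0.0329 0.1667]  K=[-0.8256 -0.0777; -0.0260 -0.5721]  nu=[2.3649, -1.5081]  x^+=[2.4143, 1.4311]  P^+=[0.5206 0.0355; 0.0355 0.1075]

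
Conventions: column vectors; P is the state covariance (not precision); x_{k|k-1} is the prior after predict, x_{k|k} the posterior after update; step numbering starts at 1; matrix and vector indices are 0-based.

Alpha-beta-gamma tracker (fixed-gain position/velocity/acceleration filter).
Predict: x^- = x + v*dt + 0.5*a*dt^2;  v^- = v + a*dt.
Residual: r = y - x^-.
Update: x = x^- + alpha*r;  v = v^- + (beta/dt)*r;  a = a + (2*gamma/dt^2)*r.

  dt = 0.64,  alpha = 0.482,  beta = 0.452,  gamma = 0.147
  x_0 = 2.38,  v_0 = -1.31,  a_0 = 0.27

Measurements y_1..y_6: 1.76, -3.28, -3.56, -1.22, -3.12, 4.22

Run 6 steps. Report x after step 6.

step 1: x_pred=1.5969  r=0.1631  x^+=1.6755  v^+=-1.0220  a^+=0.3871
step 2: x_pred=1.1007  r=-4.3807  x^+=-1.0108  v^+=-3.8682  a^+=-2.7573
step 3: x_pred=-4.0511  r=0.4911  x^+=-3.8144  v^+=-5.2860  a^+=-2.4048
step 4: x_pred=-7.6899  r=6.4699  x^+=-4.5714  v^+=-2.2556  a^+=2.2392
step 5: x_pred=-5.5565  r=2.4365  x^+=-4.3821  v^+=0.8982  a^+=3.9880
step 6: x_pred=-2.9905  r=7.2105  x^+=0.4849  v^+=8.5429  a^+=9.1635

x_post = 0.4849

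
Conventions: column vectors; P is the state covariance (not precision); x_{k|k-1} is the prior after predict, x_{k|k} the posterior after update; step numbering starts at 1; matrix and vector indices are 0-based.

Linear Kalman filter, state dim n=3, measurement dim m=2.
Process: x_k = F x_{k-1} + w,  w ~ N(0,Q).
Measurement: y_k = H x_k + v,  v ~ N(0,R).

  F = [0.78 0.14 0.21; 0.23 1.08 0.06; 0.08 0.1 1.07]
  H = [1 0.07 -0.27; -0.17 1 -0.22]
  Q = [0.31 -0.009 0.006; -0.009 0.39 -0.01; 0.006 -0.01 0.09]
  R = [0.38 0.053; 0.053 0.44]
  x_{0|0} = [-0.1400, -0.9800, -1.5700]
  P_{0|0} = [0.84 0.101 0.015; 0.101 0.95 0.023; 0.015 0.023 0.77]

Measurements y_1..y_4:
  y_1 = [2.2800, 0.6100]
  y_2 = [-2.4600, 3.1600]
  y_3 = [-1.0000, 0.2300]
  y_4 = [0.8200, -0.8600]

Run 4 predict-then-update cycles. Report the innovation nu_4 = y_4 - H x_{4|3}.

innov = [1.9687, -1.2150]

step 1: x^-=[-0.5761, -1.1848, -1.7891]  P^-=[0.9020 0.3902 0.2704; 0.3902 1.5989 0.1990; 0.2704 0.1990 0.9956]  S=[1.2634 0.3524; 0.3524 1.9131]  K=[0.6872 -0.0339; 0.1453 0.7514; 0.0231 -0.0387]  nu=[2.4560, 1.3033]  x^+=[1.0674, 0.1514, -1.7828]  P^+=[0.3196 0.1325 0.2575; 0.1325 0.4150 0.2463; 0.2575 0.2463 0.9926]
step 2: x^-=[0.4794, 0.3020, -1.8070]  P^-=[0.6841 0.3219 0.5279; 0.3219 0.9994 0.4697; 0.5279 0.4697 1.3316]  S=[0.9083 0.1779; 0.1779 1.2470]  K=[0.6244 -0.0173; 0.1643 0.6513; 0.2139 0.0392]  nu=[-3.4484, 2.5419]  x^+=[-1.7180, 1.3910, -2.4450]  P^+=[0.3334 0.1710 0.4038; 0.1710 0.4079 0.3800; 0.4038 0.3800 1.2851]
step 3: x^-=[-1.6588, 0.9605, -2.6145]  P^-=[0.7695 0.4060 0.7452; 0.4060 1.0334 0.6841; 0.7452 0.6841 1.7207]  S=[0.9086 0.1729; 0.1729 1.1956]  K=[0.6571 -0.0020; 0.1991 0.6519; 0.3425 0.1000]  nu=[-0.1144, -1.5877]  x^+=[-1.7307, -0.0973, -2.8125]  P^+=[0.3776 0.2147 0.5297; 0.2147 0.4443 0.5021; 0.5297 0.5021 1.5903]
step 4: x^-=[-1.9542, -0.6719, -3.1575]  P^-=[0.8685 0.5022 0.9490; 0.5022 1.1203 0.8866; 0.9490 0.8866 2.1192]  S=[0.9328 0.1876; 0.1876 1.1981]  K=[0.6914 0.0134; 0.2321 0.6647; 0.4409 0.1472]  nu=[1.9687, -1.2150]  x^+=[-0.6094, -1.0225, -2.4684]  P^+=[0.4189 0.2550 0.6421; 0.2550 0.4829 0.6126; 0.6421 0.6126 1.8875]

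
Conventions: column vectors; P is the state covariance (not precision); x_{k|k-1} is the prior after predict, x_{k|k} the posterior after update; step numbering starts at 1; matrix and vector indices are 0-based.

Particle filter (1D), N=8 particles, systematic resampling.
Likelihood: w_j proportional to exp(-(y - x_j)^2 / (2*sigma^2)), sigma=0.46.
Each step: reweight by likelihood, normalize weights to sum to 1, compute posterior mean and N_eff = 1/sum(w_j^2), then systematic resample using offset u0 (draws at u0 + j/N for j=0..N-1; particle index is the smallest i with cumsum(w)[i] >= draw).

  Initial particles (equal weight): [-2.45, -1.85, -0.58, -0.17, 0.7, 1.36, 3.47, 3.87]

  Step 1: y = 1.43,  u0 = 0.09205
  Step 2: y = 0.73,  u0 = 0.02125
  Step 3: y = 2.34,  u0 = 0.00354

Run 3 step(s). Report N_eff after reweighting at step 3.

N_eff = 4.1344

step 1: w=[0.0000, 0.0000, 0.0001, 0.0019, 0.2227, 0.7754, 0.0000, 0.0000]  mean=1.2102  Neff=1.5366  idx=[4, 4, 5, 5, 5, 5, 5, 5]
step 2: w=[0.2297, 0.2297, 0.0901, 0.0901, 0.0901, 0.0901, 0.0901, 0.0901]  mean=1.0568  Neff=6.4841  idx=[0, 0, 1, 1, 2, 4, 5, 6]
step 3: w=[0.0041, 0.0041, 0.0041, 0.0041, 0.2459, 0.2459, 0.2459, 0.2459]  mean=1.3491  Neff=4.1344  idx=[0, 4, 4, 5, 5, 6, 6, 7]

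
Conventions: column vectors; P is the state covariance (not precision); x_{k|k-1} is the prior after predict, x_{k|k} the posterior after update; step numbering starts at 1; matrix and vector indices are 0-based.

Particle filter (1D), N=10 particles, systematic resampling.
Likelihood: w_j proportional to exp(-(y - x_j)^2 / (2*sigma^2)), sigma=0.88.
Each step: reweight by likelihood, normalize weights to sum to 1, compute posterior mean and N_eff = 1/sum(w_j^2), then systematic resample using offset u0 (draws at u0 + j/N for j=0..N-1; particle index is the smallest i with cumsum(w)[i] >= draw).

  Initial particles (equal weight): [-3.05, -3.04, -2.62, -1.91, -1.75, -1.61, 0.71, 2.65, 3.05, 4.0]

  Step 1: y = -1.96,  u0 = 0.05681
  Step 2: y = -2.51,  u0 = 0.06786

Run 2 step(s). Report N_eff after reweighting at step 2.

step 1: w=[0.1011, 0.1025, 0.1643, 0.2173, 0.2115, 0.2011, 0.0022, 0.0000, 0.0000, 0.0000]  mean=-2.1578  Neff=5.5514  idx=[0, 1, 2, 2, 3, 3, 4, 4, 5, 5]
step 2: w=[0.1063, 0.1070, 0.1273, 0.1273, 0.1017, 0.1017, 0.0884, 0.0884, 0.0760, 0.0760]  mean=-2.2589  Neff=9.7085  idx=[0, 1, 2, 3, 4, 4, 5, 7, 8, 9]

N_eff = 9.7085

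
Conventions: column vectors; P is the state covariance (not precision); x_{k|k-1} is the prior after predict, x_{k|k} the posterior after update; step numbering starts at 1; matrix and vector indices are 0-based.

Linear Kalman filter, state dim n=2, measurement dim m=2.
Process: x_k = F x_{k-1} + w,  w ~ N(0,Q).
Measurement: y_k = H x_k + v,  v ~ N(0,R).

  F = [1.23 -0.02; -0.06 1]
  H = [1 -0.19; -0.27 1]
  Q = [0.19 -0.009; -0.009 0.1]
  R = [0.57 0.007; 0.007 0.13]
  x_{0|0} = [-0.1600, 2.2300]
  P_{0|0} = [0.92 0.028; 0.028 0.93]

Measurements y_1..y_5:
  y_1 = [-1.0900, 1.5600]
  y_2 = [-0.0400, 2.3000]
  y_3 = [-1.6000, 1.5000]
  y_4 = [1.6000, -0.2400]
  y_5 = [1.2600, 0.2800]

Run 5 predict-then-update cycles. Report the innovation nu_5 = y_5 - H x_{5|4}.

step 1: x^-=[-0.2414, 2.2396]  P^-=[1.5809 -0.0610; -0.0610 1.0300]  S=[2.2112 -0.6797; -0.6797 1.3081]  K=[0.7206 0.0015; 0.1544 0.8802]  nu=[-0.4231, -0.7448]  x^+=[-0.5474, 1.5187]  P^+=[0.4340 0.1224; 0.1224 0.1486]
step 2: x^-=[-0.7037, 1.5516]  P^-=[0.8407 0.1067; 0.1067 0.2354]  S=[1.3786 -0.1525; -0.1525 0.3691]  K=[0.5858 -0.0838; 0.1120 0.6061]  nu=[0.9584, 0.5585]  x^+=[-0.1889, 1.9974]  P^+=[0.3500 0.0877; 0.0877 0.1033]
step 3: x^-=[-0.2723, 2.0087]  P^-=[0.7152 0.0711; 0.0711 0.1940]  S=[1.2652 -0.1482; -0.1482 0.3377]  K=[0.5401 -0.1242; 0.0924 0.5581]  nu=[-0.9460, -0.5823]  x^+=[-0.7109, 1.5963]  P^+=[0.3211 0.0743; 0.0743 0.0933]
step 4: x^-=[-0.9063, 1.6390]  P^-=[0.6722 0.0569; 0.0569 0.1855]  S=[1.2272 -0.1499; -0.1499 0.3338]  K=[0.5219 -0.1388; 0.0846 0.5477]  nu=[2.8177, -2.1237]  x^+=[0.8591, 0.7141]  P^+=[0.3097 0.0692; 0.0692 0.0905]
step 5: x^-=[1.0424, 0.6625]  P^-=[0.6552 0.0516; 0.0516 0.1833]  S=[1.2122 -0.1505; -0.1505 0.3332]  K=[0.5146 -0.1437; 0.0815 0.5451]  nu=[0.3435, -0.1011]  x^+=[1.2337, 0.6354]  P^+=[0.3051 0.0673; 0.0673 0.0896]

innov = [0.3435, -0.1011]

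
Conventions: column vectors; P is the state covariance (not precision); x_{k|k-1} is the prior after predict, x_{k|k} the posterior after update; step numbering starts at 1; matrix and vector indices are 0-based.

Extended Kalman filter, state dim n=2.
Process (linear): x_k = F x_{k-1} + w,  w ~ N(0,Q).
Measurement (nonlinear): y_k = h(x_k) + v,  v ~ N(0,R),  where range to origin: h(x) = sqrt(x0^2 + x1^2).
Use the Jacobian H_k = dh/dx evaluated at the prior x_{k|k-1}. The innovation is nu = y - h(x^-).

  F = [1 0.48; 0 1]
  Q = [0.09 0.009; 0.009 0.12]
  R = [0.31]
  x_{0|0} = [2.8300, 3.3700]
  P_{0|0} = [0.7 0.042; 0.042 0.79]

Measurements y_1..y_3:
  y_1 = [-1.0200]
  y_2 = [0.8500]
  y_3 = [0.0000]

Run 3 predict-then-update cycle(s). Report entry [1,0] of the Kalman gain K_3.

K[1,0] = 0.2188

step 1: x^-=[4.4476, 3.3700]  P^-=[1.0123 0.4302; 0.4302 0.9100]  H_jac=[0.7970 0.6039]  S=[1.6992]  K=[0.6278; 0.5252]  nu=[-6.6001]  x^+=[0.3042, -0.0966]  P^+=[0.3427 -0.1301; -0.1301 0.4413]
step 2: x^-=[0.2579, -0.0966]  P^-=[0.4095 0.0907; 0.0907 0.5613]  H_jac=[0.9364 -0.3509]  S=[0.6786]  K=[0.5182; -0.1650]  nu=[0.5746]  x^+=[0.5556, -0.1914]  P^+=[0.2273 0.1488; 0.1488 0.5428]
step 3: x^-=[0.4638, -0.1914]  P^-=[0.5852 0.4183; 0.4183 0.6628]  H_jac=[0.9244 -0.3815]  S=[0.6114]  K=[0.6236; 0.2188]  nu=[-0.5017]  x^+=[0.1509, -0.3012]  P^+=[0.3474 0.3349; 0.3349 0.6335]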